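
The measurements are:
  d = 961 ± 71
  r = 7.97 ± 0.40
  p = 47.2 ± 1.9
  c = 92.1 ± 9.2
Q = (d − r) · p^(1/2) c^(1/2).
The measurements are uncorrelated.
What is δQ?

5780

Let u = d − r = 953. δu = √(δd² + δr²) = √(5040 + 0.160) = 71.0, so δu/u = 0.0745.
Q is then a monomial in u, p, c:
δQ/Q = √((δu/u)² + (½·δp/p)² + (½·δc/c)²) = √(0.00555 + 0.000405 + 0.00249) = 0.0919
Q = 62800, so δQ = 0.0919 × 62800 = 5780.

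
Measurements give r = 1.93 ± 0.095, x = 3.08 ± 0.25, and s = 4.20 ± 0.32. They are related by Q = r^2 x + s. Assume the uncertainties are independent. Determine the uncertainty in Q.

Let p = r^2·x = 11.5. δp/p = √((2·δr/r)² + (1·δx/x)²) = √(0.00969 + 0.00659) = 0.128, so δp = 1.46.
Q = p + s: δQ = √(δp² + δs²) = √(2.14 + 0.102) = 1.50

1.50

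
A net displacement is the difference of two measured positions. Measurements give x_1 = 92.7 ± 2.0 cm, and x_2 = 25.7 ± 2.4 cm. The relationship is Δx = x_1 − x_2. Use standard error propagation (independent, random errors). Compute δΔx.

3.12 cm

Δx is a linear combination, so absolute uncertainties add in quadrature:
  (δx_1)² = 4.00;  (δx_2)² = 5.76
δΔx = √(9.76) = 3.12 cm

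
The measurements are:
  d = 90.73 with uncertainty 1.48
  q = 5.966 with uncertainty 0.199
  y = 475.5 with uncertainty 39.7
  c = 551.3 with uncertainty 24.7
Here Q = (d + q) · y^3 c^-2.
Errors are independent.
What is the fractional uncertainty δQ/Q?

Let u = d + q = 96.70. δu = √(δd² + δq²) = √(2.19 + 0.0396) = 1.49, so δu/u = 0.0154.
Q is then a monomial in u, y, c:
δQ/Q = √((δu/u)² + (3·δy/y)² + (-2·δc/c)²) = √(0.000238 + 0.0627 + 0.00803) = 0.266

0.266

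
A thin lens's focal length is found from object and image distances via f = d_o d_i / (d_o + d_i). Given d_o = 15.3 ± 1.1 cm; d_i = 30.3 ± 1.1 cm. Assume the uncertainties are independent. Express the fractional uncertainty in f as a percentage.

∂f/∂d_o = (d_i/(d_o+d_i))² = 0.442;  ∂f/∂d_i = (d_o/(d_o+d_i))² = 0.113
δf = √((∂f/∂d_o · δd_o)² + (∂f/∂d_i · δd_i)²) = √(0.236 + 0.0153) = 0.501 cm
f = 10.2 cm, so δf/f = 0.501/10.2 = 0.0493.

4.93%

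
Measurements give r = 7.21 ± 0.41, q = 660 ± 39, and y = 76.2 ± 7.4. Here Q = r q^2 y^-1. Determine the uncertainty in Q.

6730

Products/powers → add relative errors in quadrature, weighted by exponent:
  (1·δr/r)² = (1×0.0569)² = 0.00323;  (2·δq/q)² = (2×0.0591)² = 0.0140;  (-1·δy/y)² = (-1×0.0971)² = 0.00943
δQ/Q = √(0.0266) = 0.163
Q = 41200, so δQ = 0.163 × 41200 = 6730.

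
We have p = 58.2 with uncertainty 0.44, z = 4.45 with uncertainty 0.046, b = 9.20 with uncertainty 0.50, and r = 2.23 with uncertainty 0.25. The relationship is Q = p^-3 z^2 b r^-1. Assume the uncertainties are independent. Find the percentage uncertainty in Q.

12.8%

Each factor contributes (exponent × relative error)² to (δQ/Q)²:
  (-3·δp/p)² = (-3×0.00756)² = 0.000514;  (2·δz/z)² = (2×0.0103)² = 0.000427;  (1·δb/b)² = (1×0.0543)² = 0.00295;  (-1·δr/r)² = (-1×0.112)² = 0.0126
δQ/Q = √(0.0165) = 0.128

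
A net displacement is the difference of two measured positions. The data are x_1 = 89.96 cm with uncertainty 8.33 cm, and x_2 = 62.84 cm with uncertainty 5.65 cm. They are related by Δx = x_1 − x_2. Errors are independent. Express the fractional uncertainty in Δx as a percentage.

37.1%

Absolute uncertainties add in quadrature for a linear combination:
  (δx_1)² = 69.4;  (δx_2)² = 31.9
δΔx = √(101) = 10.1 cm
Δx = 27.12 cm, so δΔx/Δx = 10.1/27.12 = 0.371.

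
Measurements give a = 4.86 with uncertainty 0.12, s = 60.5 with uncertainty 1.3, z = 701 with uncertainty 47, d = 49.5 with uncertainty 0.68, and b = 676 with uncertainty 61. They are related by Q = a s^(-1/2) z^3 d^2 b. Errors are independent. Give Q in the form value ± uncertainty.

Products/powers → add relative errors in quadrature, weighted by exponent:
  (1·δa/a)² = (1×0.0247)² = 0.000610;  (−½·δs/s)² = (-0.5×0.0215)² = 0.000115;  (3·δz/z)² = (3×0.0670)² = 0.0405;  (2·δd/d)² = (2×0.0137)² = 0.000755;  (1·δb/b)² = (1×0.0902)² = 0.00814
δQ/Q = √(0.0501) = 0.224
Q = 3.57e+14, so δQ = 0.224 × 3.57e+14 = 7.98e+13.

(3.57 ± 0.798) × 10^14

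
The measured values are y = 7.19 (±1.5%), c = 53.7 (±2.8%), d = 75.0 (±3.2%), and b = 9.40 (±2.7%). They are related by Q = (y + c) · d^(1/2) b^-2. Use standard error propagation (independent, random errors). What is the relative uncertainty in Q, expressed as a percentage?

6.15%

Let u = y + c = 60.9. δu = √(δy² + δc²) = √(0.0116 + 2.26) = 1.51, so δu/u = 0.0248.
Q is then a monomial in u, d, b:
δQ/Q = √((δu/u)² + (½·δd/d)² + (-2·δb/b)²) = √(0.000613 + 0.000256 + 0.00292) = 0.0615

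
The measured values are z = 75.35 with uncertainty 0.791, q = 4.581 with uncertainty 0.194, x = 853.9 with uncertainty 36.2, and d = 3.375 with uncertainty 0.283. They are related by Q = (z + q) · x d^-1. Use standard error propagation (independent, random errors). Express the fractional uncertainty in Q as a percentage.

Let u = z + q = 79.93. δu = √(δz² + δq²) = √(0.626 + 0.0376) = 0.814, so δu/u = 0.0102.
Q is then a monomial in u, x, d:
δQ/Q = √((δu/u)² + (1·δx/x)² + (-1·δd/d)²) = √(0.000104 + 0.00180 + 0.00703) = 0.0945

9.45%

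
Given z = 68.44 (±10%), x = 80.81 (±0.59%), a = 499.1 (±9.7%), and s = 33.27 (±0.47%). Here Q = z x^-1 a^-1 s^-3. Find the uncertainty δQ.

6.46e-09

For a monomial Q ∝ z, x^-1, a^-1, s^-3, fractional errors add in quadrature:
  (1·δz/z)² = (1×0.100)² = 0.0100;  (-1·δx/x)² = (-1×0.00590)² = 3.48e-05;  (-1·δa/a)² = (-1×0.0970)² = 0.00941;  (-3·δs/s)² = (-3×0.00470)² = 0.000199
δQ/Q = √(0.0196) = 0.140
Q = 4.608e-08, so δQ = 0.140 × 4.608e-08 = 6.46e-09.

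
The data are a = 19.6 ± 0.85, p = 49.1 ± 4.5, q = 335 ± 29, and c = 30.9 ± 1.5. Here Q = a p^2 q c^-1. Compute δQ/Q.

Relative error in a monomial: (δQ/Q)² = Σ (nᵢ · δxᵢ/xᵢ)².
  (1·δa/a)² = (1×0.0434)² = 0.00188;  (2·δp/p)² = (2×0.0916)² = 0.0336;  (1·δq/q)² = (1×0.0866)² = 0.00749;  (-1·δc/c)² = (-1×0.0485)² = 0.00236
δQ/Q = √(0.0453) = 0.213

0.213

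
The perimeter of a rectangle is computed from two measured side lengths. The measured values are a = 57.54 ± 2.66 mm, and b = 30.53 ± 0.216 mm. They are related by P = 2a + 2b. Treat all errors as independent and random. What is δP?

P is a linear combination, so absolute uncertainties add in quadrature:
  (2·δa)² = 28.3;  (2·δb)² = 0.187
δP = √(28.5) = 5.34 mm

5.34 mm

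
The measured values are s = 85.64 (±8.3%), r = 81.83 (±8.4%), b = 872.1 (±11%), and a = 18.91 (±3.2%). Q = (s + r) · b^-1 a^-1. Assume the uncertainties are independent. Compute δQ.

Let u = s + r = 167.5. δu = √(δs² + δr²) = √(50.5 + 47.2) = 9.89, so δu/u = 0.0590.
Q is then a monomial in u, b, a:
δQ/Q = √((δu/u)² + (-1·δb/b)² + (-1·δa/a)²) = √(0.00349 + 0.0121 + 0.00102) = 0.129
Q = 0.01015, so δQ = 0.129 × 0.01015 = 0.00131.

0.00131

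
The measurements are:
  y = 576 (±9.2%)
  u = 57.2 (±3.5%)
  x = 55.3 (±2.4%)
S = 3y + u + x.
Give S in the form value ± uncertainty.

1840 ± 159

Sums and differences: (δS)² = Σ (cᵢ δxᵢ)².
  (3·δy)² = 25300;  (δu)² = 4.01;  (δx)² = 1.76
δS = √(25300) = 159
S = 1840.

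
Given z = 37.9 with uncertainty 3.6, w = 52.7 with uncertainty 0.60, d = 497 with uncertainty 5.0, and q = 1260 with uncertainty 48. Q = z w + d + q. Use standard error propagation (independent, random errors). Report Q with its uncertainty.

3750 ± 197

Let p = z·w = 2000. δp/p = √((1·δz/z)² + (1·δw/w)²) = √(0.00902 + 0.000130) = 0.0957, so δp = 191.
Q = p + d + q: δQ = √(δp² + δd² + δq²) = √(36500 + 25.0 + 2300) = 197
Q = 3750.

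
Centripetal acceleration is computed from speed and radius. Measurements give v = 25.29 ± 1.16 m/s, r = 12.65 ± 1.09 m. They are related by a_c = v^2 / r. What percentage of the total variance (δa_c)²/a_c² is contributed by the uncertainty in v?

(δa_c/a_c)² = (2·δv/v)² + (-1·δr/r)²
  v term: (2×0.0459)² = 0.00842
  r term: (-1×0.0862)² = 0.00742
Total = 0.0158. Share from v = 0.00842/0.0158 = 0.531.

53.1%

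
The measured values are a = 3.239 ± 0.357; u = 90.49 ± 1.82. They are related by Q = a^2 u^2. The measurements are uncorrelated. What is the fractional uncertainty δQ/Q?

Since Q is a product/quotient, work with relative uncertainties:
  (2·δa/a)² = (2×0.110)² = 0.0486;  (2·δu/u)² = (2×0.0201)² = 0.00162
δQ/Q = √(0.0502) = 0.224

0.224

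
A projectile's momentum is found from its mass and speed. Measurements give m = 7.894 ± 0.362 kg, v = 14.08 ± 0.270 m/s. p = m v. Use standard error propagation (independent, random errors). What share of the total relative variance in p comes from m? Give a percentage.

(δp/p)² = (1·δm/m)² + (1·δv/v)²
  m term: (1×0.0459)² = 0.00210
  v term: (1×0.0192)² = 0.000368
Total = 0.00247. Share from m = 0.00210/0.00247 = 0.851.

85.1%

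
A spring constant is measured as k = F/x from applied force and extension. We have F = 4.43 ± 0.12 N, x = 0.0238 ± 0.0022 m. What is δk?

17.9 N/m

For a monomial k ∝ F, x^-1, fractional errors add in quadrature:
  (1·δF/F)² = (1×0.0271)² = 0.000734;  (-1·δx/x)² = (-1×0.0924)² = 0.00854
δk/k = √(0.00928) = 0.0963
k = 186 N/m, so δk = 0.0963 × 186 = 17.9 N/m.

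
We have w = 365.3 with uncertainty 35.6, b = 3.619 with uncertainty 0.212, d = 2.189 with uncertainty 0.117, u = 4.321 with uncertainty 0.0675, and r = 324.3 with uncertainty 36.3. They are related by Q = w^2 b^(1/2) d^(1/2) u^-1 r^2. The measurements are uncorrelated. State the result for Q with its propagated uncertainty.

For a monomial Q ∝ w^2, b^(1/2), d^(1/2), u^-1, r^2, fractional errors add in quadrature:
  (2·δw/w)² = (2×0.0975)² = 0.0380;  (½·δb/b)² = (0.5×0.0586)² = 0.000858;  (½·δd/d)² = (0.5×0.0534)² = 0.000714;  (-1·δu/u)² = (-1×0.0156)² = 0.000244;  (2·δr/r)² = (2×0.112)² = 0.0501
δQ/Q = √(0.0899) = 0.300
Q = 9.142e+09, so δQ = 0.300 × 9.142e+09 = 2.74e+09.

(9.142 ± 2.74) × 10^9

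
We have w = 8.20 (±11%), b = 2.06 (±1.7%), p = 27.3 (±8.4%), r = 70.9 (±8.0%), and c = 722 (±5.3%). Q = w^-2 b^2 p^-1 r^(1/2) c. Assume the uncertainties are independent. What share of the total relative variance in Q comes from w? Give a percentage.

79.3%

(δQ/Q)² = (-2·δw/w)² + (2·δb/b)² + (-1·δp/p)² + (½·δr/r)² + (1·δc/c)²
  w term: (-2×0.110)² = 0.0484
  b term: (2×0.0170)² = 0.00116
  p term: (-1×0.0840)² = 0.00706
  r term: (0.5×0.0800)² = 0.00160
  c term: (1×0.0530)² = 0.00281
Total = 0.0610. Share from w = 0.0484/0.0610 = 0.793.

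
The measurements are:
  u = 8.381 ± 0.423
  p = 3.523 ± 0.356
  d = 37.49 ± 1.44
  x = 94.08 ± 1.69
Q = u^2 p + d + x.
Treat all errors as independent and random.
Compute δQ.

35.4

Let w = u^2·p = 247.5. δw/w = √((2·δu/u)² + (1·δp/p)²) = √(0.0102 + 0.0102) = 0.143, so δw = 35.3.
Q = w + d + x: δQ = √(δw² + δd² + δx²) = √(1250 + 2.07 + 2.86) = 35.4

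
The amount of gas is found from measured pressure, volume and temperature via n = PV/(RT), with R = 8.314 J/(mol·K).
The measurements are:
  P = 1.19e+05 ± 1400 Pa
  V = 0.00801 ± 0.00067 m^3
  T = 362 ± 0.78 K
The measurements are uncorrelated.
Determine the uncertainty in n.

Relative error in a monomial: (δn/n)² = Σ (nᵢ · δxᵢ/xᵢ)².
  (1·δP/P)² = (1×0.0118)² = 0.000138;  (1·δV/V)² = (1×0.0836)² = 0.00700;  (-1·δT/T)² = (-1×0.00215)² = 4.64e-06
δn/n = √(0.00714) = 0.0845
n = 0.317 mol, so δn = 0.0845 × 0.317 = 0.0268 mol.

0.0268 mol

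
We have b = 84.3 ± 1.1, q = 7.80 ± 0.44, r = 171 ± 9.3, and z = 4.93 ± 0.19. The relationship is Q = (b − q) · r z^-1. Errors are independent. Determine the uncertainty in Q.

Let u = b − q = 76.5. δu = √(δb² + δq²) = √(1.21 + 0.194) = 1.18, so δu/u = 0.0155.
Q is then a monomial in u, r, z:
δQ/Q = √((δu/u)² + (1·δr/r)² + (-1·δz/z)²) = √(0.000240 + 0.00296 + 0.00149) = 0.0684
Q = 2650, so δQ = 0.0684 × 2650 = 182.

182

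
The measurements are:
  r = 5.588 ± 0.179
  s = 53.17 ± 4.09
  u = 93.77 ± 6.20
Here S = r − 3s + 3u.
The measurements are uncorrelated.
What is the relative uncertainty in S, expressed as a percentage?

17.5%

Absolute uncertainties add in quadrature for a linear combination:
  (δr)² = 0.0320;  (3·δs)² = 151;  (3·δu)² = 346
δS = √(497) = 22.3
S = 127.4, so δS/S = 22.3/127.4 = 0.175.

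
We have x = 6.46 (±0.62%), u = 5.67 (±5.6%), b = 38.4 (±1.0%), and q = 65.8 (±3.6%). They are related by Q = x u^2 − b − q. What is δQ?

23.4

Let p = x·u^2 = 208. δp/p = √((1·δx/x)² + (2·δu/u)²) = √(3.84e-05 + 0.0125) = 0.112, so δp = 23.3.
Q = p − b − q: δQ = √(δp² + δb² + δq²) = √(543 + 0.147 + 5.61) = 23.4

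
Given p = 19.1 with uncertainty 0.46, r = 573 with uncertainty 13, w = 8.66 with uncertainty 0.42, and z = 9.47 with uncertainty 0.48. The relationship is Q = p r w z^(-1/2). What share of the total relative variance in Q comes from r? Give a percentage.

12.6%

(δQ/Q)² = (1·δp/p)² + (1·δr/r)² + (1·δw/w)² + (−½·δz/z)²
  p term: (1×0.0241)² = 0.000580
  r term: (1×0.0227)² = 0.000515
  w term: (1×0.0485)² = 0.00235
  z term: (-0.5×0.0507)² = 0.000642
Total = 0.00409. Share from r = 0.000515/0.00409 = 0.126.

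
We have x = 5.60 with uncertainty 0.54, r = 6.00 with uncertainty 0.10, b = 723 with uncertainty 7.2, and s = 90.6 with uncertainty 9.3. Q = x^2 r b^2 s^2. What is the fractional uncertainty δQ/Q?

0.283

Since Q is a product/quotient, work with relative uncertainties:
  (2·δx/x)² = (2×0.0964)² = 0.0372;  (1·δr/r)² = (1×0.0167)² = 0.000278;  (2·δb/b)² = (2×0.00996)² = 0.000397;  (2·δs/s)² = (2×0.103)² = 0.0421
δQ/Q = √(0.0800) = 0.283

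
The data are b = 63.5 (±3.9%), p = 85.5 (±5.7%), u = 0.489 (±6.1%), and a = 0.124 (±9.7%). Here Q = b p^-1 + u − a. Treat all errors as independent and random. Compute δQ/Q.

Let w = b·p^-1 = 0.743. δw/w = √((1·δb/b)² + (-1·δp/p)²) = √(0.00152 + 0.00325) = 0.0691, so δw = 0.0513.
Q = w + u − a: δQ = √(δw² + δu² + δa²) = √(0.00263 + 0.000890 + 0.000145) = 0.0605
Q = 1.11, so δQ/Q = 0.0605/1.11 = 0.0547.

0.0547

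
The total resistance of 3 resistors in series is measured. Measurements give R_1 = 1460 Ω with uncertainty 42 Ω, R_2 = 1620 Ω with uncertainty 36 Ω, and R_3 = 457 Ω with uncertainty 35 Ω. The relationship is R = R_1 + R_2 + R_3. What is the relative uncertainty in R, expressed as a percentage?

1.85%

Absolute uncertainties add in quadrature for a linear combination:
  (δR_1)² = 1760;  (δR_2)² = 1300;  (δR_3)² = 1220
δR = √(4280) = 65.5 Ω
R = 3540 Ω, so δR/R = 65.5/3540 = 0.0185.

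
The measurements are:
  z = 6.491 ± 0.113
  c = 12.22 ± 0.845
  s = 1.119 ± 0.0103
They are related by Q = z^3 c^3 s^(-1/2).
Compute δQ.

Relative error in a monomial: (δQ/Q)² = Σ (nᵢ · δxᵢ/xᵢ)².
  (3·δz/z)² = (3×0.0174)² = 0.00273;  (3·δc/c)² = (3×0.0691)² = 0.0430;  (−½·δs/s)² = (-0.5×0.00920)² = 2.12e-05
δQ/Q = √(0.0458) = 0.214
Q = 471800, so δQ = 0.214 × 471800 = 1.01e+05.

1.01e+05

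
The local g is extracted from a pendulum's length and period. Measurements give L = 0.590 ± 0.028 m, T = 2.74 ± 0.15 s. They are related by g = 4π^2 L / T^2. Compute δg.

g is a product of powers, so relative uncertainties combine in quadrature:
  (1·δL/L)² = (1×0.0475)² = 0.00225;  (-2·δT/T)² = (-2×0.0547)² = 0.0120
δg/g = √(0.0142) = 0.119
g = 3.10 m/s^2, so δg = 0.119 × 3.10 = 0.370 m/s^2.

0.370 m/s^2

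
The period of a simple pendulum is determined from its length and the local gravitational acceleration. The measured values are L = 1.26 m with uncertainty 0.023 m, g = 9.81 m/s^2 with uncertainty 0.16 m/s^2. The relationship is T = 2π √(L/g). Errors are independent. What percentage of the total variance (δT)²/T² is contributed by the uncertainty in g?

(δT/T)² = (½·δL/L)² + (−½·δg/g)²
  L term: (0.5×0.0183)² = 8.33e-05
  g term: (-0.5×0.0163)² = 6.65e-05
Total = 0.000150. Share from g = 6.65e-05/0.000150 = 0.444.

44.4%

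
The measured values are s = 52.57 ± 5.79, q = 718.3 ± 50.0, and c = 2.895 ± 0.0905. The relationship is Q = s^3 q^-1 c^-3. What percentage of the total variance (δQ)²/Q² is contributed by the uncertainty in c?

7.16%

(δQ/Q)² = (3·δs/s)² + (-1·δq/q)² + (-3·δc/c)²
  s term: (3×0.110)² = 0.109
  q term: (-1×0.0696)² = 0.00485
  c term: (-3×0.0313)² = 0.00880
Total = 0.123. Share from c = 0.00880/0.123 = 0.0716.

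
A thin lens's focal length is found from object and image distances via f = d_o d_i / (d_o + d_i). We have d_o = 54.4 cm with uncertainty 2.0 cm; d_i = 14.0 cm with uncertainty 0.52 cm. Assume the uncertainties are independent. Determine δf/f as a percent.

∂f/∂d_o = (d_i/(d_o+d_i))² = 0.0419;  ∂f/∂d_i = (d_o/(d_o+d_i))² = 0.633
δf = √((∂f/∂d_o · δd_o)² + (∂f/∂d_i · δd_i)²) = √(0.00702 + 0.108) = 0.339 cm
f = 11.1 cm, so δf/f = 0.339/11.1 = 0.0305.

3.05%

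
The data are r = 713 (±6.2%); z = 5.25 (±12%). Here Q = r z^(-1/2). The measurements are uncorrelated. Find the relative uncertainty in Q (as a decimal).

0.0863

Q is a product of powers, so relative uncertainties combine in quadrature:
  (1·δr/r)² = (1×0.0620)² = 0.00384;  (−½·δz/z)² = (-0.5×0.120)² = 0.00360
δQ/Q = √(0.00744) = 0.0863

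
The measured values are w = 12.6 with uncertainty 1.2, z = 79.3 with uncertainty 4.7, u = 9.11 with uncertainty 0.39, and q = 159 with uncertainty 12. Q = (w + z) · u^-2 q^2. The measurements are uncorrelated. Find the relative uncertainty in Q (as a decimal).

0.181

Let h = w + z = 91.9. δh = √(δw² + δz²) = √(1.44 + 22.1) = 4.85, so δh/h = 0.0528.
Q is then a monomial in h, u, q:
δQ/Q = √((δh/h)² + (-2·δu/u)² + (2·δq/q)²) = √(0.00279 + 0.00733 + 0.0228) = 0.181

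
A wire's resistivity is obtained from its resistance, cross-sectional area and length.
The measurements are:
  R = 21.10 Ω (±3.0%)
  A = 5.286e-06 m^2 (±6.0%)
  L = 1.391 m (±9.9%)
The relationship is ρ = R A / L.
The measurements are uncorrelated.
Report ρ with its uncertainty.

(8.018 ± 0.959) × 10^-5 Ω·m

Each factor contributes (exponent × relative error)² to (δρ/ρ)²:
  (1·δR/R)² = (1×0.0300)² = 0.000900;  (1·δA/A)² = (1×0.0600)² = 0.00360;  (-1·δL/L)² = (-1×0.0990)² = 0.00980
δρ/ρ = √(0.0143) = 0.120
ρ = 8.018e-05 Ω·m, so δρ = 0.120 × 8.018e-05 = 9.59e-06 Ω·m.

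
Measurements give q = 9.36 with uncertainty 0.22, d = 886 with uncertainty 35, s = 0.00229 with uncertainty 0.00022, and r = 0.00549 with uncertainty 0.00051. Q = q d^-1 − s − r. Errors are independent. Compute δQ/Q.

0.265

Let p = q·d^-1 = 0.0106. δp/p = √((1·δq/q)² + (-1·δd/d)²) = √(0.000552 + 0.00156) = 0.0460, so δp = 0.000486.
Q = p − s − r: δQ = √(δp² + δs² + δr²) = √(2.36e-07 + 4.84e-08 + 2.6e-07) = 0.000738
Q = 0.00278, so δQ/Q = 0.000738/0.00278 = 0.265.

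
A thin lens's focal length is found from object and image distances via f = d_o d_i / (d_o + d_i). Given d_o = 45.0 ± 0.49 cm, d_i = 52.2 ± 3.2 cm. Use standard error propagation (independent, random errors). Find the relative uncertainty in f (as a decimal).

∂f/∂d_o = (d_i/(d_o+d_i))² = 0.288;  ∂f/∂d_i = (d_o/(d_o+d_i))² = 0.214
δf = √((∂f/∂d_o · δd_o)² + (∂f/∂d_i · δd_i)²) = √(0.0200 + 0.470) = 0.700 cm
f = 24.2 cm, so δf/f = 0.700/24.2 = 0.0290.

0.0290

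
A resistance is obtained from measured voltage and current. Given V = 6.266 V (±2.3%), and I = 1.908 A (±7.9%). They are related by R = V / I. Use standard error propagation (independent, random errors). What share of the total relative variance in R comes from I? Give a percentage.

(δR/R)² = (1·δV/V)² + (-1·δI/I)²
  V term: (1×0.0230)² = 0.000529
  I term: (-1×0.0790)² = 0.00624
Total = 0.00677. Share from I = 0.00624/0.00677 = 0.922.

92.2%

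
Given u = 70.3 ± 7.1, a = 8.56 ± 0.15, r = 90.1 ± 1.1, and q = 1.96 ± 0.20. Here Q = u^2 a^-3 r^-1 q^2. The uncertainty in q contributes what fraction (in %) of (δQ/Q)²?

48.8%

(δQ/Q)² = (2·δu/u)² + (-3·δa/a)² + (-1·δr/r)² + (2·δq/q)²
  u term: (2×0.101)² = 0.0408
  a term: (-3×0.0175)² = 0.00276
  r term: (-1×0.0122)² = 0.000149
  q term: (2×0.102)² = 0.0416
Total = 0.0854. Share from q = 0.0416/0.0854 = 0.488.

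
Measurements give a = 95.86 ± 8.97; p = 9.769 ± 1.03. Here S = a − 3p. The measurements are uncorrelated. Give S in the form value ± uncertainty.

66.55 ± 9.49

For a sum/difference, combine absolute errors in quadrature:
  (δa)² = 80.5;  (3·δp)² = 9.55
δS = √(90.0) = 9.49
S = 66.55.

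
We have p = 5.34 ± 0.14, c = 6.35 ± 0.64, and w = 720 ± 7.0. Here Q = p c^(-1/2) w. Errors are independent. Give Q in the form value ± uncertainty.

Relative error in a monomial: (δQ/Q)² = Σ (nᵢ · δxᵢ/xᵢ)².
  (1·δp/p)² = (1×0.0262)² = 0.000687;  (−½·δc/c)² = (-0.5×0.101)² = 0.00254;  (1·δw/w)² = (1×0.00972)² = 9.45e-05
δQ/Q = √(0.00332) = 0.0576
Q = 1530, so δQ = 0.0576 × 1530 = 87.9.

1530 ± 87.9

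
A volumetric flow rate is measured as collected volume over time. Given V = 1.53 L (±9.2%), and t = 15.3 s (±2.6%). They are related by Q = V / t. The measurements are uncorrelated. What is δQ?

Each factor contributes (exponent × relative error)² to (δQ/Q)²:
  (1·δV/V)² = (1×0.0920)² = 0.00846;  (-1·δt/t)² = (-1×0.0260)² = 0.000676
δQ/Q = √(0.00914) = 0.0956
Q = 0.100 L/s, so δQ = 0.0956 × 0.100 = 0.00956 L/s.

0.00956 L/s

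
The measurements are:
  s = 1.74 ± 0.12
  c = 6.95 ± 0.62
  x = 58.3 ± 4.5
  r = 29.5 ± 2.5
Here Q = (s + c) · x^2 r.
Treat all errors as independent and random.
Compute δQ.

Let u = s + c = 8.69. δu = √(δs² + δc²) = √(0.0144 + 0.384) = 0.632, so δu/u = 0.0727.
Q is then a monomial in u, x, r:
δQ/Q = √((δu/u)² + (2·δx/x)² + (1·δr/r)²) = √(0.00528 + 0.0238 + 0.00718) = 0.191
Q = 8.71e+05, so δQ = 0.191 × 8.71e+05 = 1.66e+05.

1.66e+05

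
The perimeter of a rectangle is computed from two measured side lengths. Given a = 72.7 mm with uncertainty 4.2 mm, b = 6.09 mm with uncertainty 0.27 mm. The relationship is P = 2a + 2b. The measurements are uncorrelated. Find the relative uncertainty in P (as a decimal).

Sums and differences: (δP)² = Σ (cᵢ δxᵢ)².
  (2·δa)² = 70.6;  (2·δb)² = 0.292
δP = √(70.9) = 8.42 mm
P = 158 mm, so δP/P = 8.42/158 = 0.0534.

0.0534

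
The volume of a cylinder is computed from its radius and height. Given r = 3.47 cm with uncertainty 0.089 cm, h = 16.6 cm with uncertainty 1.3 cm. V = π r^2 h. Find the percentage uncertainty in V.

Each factor contributes (exponent × relative error)² to (δV/V)²:
  (2·δr/r)² = (2×0.0256)² = 0.00263;  (1·δh/h)² = (1×0.0783)² = 0.00613
δV/V = √(0.00876) = 0.0936

9.36%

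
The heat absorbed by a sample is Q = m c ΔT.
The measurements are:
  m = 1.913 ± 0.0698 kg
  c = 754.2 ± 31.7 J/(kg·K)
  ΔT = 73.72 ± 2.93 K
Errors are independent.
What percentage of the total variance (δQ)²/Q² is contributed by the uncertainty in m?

28.5%

(δQ/Q)² = (1·δm/m)² + (1·δc/c)² + (1·δΔT/ΔT)²
  m term: (1×0.0365)² = 0.00133
  c term: (1×0.0420)² = 0.00177
  ΔT term: (1×0.0397)² = 0.00158
Total = 0.00468. Share from m = 0.00133/0.00468 = 0.285.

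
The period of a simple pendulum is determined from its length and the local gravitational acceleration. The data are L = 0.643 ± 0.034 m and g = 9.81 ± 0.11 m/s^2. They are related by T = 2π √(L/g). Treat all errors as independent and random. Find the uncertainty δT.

T is a product of powers, so relative uncertainties combine in quadrature:
  (½·δL/L)² = (0.5×0.0529)² = 0.000699;  (−½·δg/g)² = (-0.5×0.0112)² = 3.14e-05
δT/T = √(0.000730) = 0.0270
T = 1.61 s, so δT = 0.0270 × 1.61 = 0.0435 s.

0.0435 s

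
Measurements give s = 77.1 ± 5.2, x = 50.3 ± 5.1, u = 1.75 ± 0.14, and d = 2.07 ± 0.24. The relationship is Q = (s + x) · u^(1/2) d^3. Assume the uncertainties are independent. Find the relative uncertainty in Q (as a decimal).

Let w = s + x = 127. δw = √(δs² + δx²) = √(27.0 + 26.0) = 7.28, so δw/w = 0.0572.
Q is then a monomial in w, u, d:
δQ/Q = √((δw/w)² + (½·δu/u)² + (3·δd/d)²) = √(0.00327 + 0.00160 + 0.121) = 0.355

0.355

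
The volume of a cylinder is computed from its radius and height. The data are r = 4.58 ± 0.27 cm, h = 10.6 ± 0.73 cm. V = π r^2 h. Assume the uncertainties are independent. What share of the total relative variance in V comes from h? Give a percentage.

(δV/V)² = (2·δr/r)² + (1·δh/h)²
  r term: (2×0.0590)² = 0.0139
  h term: (1×0.0689)² = 0.00474
Total = 0.0186. Share from h = 0.00474/0.0186 = 0.254.

25.4%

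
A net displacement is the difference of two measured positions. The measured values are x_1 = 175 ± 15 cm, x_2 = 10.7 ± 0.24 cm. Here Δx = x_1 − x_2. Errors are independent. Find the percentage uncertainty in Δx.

Absolute uncertainties add in quadrature for a linear combination:
  (δx_1)² = 225;  (δx_2)² = 0.0576
δΔx = √(225) = 15.0 cm
Δx = 164 cm, so δΔx/Δx = 15.0/164 = 0.0913.

9.13%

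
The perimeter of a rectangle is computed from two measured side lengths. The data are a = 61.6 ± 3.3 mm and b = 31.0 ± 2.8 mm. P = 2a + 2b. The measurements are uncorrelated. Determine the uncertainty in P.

P is a linear combination, so absolute uncertainties add in quadrature:
  (2·δa)² = 43.6;  (2·δb)² = 31.4
δP = √(74.9) = 8.66 mm

8.66 mm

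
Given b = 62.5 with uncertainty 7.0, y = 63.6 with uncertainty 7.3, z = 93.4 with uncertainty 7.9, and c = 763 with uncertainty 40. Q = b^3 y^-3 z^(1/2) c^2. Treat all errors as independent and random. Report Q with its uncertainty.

(5.34 ± 2.64) × 10^6

Q is a product of powers, so relative uncertainties combine in quadrature:
  (3·δb/b)² = (3×0.112)² = 0.113;  (-3·δy/y)² = (-3×0.115)² = 0.119;  (½·δz/z)² = (0.5×0.0846)² = 0.00179;  (2·δc/c)² = (2×0.0524)² = 0.0110
δQ/Q = √(0.244) = 0.494
Q = 5.34e+06, so δQ = 0.494 × 5.34e+06 = 2.64e+06.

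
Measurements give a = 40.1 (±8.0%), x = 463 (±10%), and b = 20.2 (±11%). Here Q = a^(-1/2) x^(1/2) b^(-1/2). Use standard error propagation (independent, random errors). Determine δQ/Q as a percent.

8.44%

Products/powers → add relative errors in quadrature, weighted by exponent:
  (−½·δa/a)² = (-0.5×0.0800)² = 0.00160;  (½·δx/x)² = (0.5×0.100)² = 0.00250;  (−½·δb/b)² = (-0.5×0.110)² = 0.00302
δQ/Q = √(0.00713) = 0.0844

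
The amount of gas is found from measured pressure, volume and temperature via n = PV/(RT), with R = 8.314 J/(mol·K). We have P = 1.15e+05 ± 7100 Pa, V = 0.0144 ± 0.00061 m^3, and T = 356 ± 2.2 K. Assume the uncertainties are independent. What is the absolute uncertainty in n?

n is a product of powers, so relative uncertainties combine in quadrature:
  (1·δP/P)² = (1×0.0617)² = 0.00381;  (1·δV/V)² = (1×0.0424)² = 0.00179;  (-1·δT/T)² = (-1×0.00618)² = 3.82e-05
δn/n = √(0.00564) = 0.0751
n = 0.560 mol, so δn = 0.0751 × 0.560 = 0.0420 mol.

0.0420 mol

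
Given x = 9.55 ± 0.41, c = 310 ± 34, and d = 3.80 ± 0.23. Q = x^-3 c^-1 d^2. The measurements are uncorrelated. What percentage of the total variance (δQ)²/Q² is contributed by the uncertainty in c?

27.8%

(δQ/Q)² = (-3·δx/x)² + (-1·δc/c)² + (2·δd/d)²
  x term: (-3×0.0429)² = 0.0166
  c term: (-1×0.110)² = 0.0120
  d term: (2×0.0605)² = 0.0147
Total = 0.0433. Share from c = 0.0120/0.0433 = 0.278.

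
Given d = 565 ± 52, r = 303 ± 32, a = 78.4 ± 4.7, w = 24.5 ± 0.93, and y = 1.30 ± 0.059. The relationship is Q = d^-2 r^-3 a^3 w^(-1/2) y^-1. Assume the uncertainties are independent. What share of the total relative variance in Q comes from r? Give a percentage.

59.4%

(δQ/Q)² = (-2·δd/d)² + (-3·δr/r)² + (3·δa/a)² + (−½·δw/w)² + (-1·δy/y)²
  d term: (-2×0.0920)² = 0.0339
  r term: (-3×0.106)² = 0.100
  a term: (3×0.0599)² = 0.0323
  w term: (-0.5×0.0380)² = 0.000360
  y term: (-1×0.0454)² = 0.00206
Total = 0.169. Share from r = 0.100/0.169 = 0.594.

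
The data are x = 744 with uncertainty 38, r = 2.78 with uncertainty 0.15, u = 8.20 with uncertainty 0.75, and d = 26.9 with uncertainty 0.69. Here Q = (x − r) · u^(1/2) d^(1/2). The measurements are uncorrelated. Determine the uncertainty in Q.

769

Let w = x − r = 741. δw = √(δx² + δr²) = √(1440 + 0.0225) = 38.0, so δw/w = 0.0513.
Q is then a monomial in w, u, d:
δQ/Q = √((δw/w)² + (½·δu/u)² + (½·δd/d)²) = √(0.00263 + 0.00209 + 0.000164) = 0.0699
Q = 11000, so δQ = 0.0699 × 11000 = 769.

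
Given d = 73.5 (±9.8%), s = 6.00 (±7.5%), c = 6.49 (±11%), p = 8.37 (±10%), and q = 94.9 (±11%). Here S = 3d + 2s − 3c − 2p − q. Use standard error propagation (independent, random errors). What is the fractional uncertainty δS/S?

Sums and differences: (δS)² = Σ (cᵢ δxᵢ)².
  (3·δd)² = 467;  (2·δs)² = 0.810;  (3·δc)² = 4.59;  (2·δp)² = 2.80;  (δq)² = 109
δS = √(584) = 24.2
S = 101, so δS/S = 24.2/101 = 0.238.

0.238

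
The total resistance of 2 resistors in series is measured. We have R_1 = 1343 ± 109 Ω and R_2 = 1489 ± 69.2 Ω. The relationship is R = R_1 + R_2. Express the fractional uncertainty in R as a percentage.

4.56%

R is a linear combination, so absolute uncertainties add in quadrature:
  (δR_1)² = 11900;  (δR_2)² = 4790
δR = √(16700) = 129 Ω
R = 2832 Ω, so δR/R = 129/2832 = 0.0456.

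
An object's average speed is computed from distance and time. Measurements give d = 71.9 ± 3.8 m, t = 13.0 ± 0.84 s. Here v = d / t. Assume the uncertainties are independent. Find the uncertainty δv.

0.462 m/s

Relative error in a monomial: (δv/v)² = Σ (nᵢ · δxᵢ/xᵢ)².
  (1·δd/d)² = (1×0.0529)² = 0.00279;  (-1·δt/t)² = (-1×0.0646)² = 0.00418
δv/v = √(0.00697) = 0.0835
v = 5.53 m/s, so δv = 0.0835 × 5.53 = 0.462 m/s.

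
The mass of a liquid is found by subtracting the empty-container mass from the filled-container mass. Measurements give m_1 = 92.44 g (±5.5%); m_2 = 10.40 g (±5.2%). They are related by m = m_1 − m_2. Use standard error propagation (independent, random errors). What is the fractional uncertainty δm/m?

0.0623

For a sum/difference, combine absolute errors in quadrature:
  (δm_1)² = 25.8;  (δm_2)² = 0.292
δm = √(26.1) = 5.11 g
m = 82.04 g, so δm/m = 5.11/82.04 = 0.0623.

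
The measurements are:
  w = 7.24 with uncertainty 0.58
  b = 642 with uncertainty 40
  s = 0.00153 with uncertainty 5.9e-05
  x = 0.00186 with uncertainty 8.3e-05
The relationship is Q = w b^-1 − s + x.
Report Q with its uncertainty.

0.0116 ± 0.00115

Let p = w·b^-1 = 0.0113. δp/p = √((1·δw/w)² + (-1·δb/b)²) = √(0.00642 + 0.00388) = 0.101, so δp = 0.00114.
Q = p − s + x: δQ = √(δp² + δs² + δx²) = √(1.31e-06 + 3.48e-09 + 6.89e-09) = 0.00115
Q = 0.0116.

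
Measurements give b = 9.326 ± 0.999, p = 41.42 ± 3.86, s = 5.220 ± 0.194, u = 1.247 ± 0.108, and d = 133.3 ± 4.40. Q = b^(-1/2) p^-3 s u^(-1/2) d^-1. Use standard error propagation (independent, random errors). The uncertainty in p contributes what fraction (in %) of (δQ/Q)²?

91.5%

(δQ/Q)² = (−½·δb/b)² + (-3·δp/p)² + (1·δs/s)² + (−½·δu/u)² + (-1·δd/d)²
  b term: (-0.5×0.107)² = 0.00287
  p term: (-3×0.0932)² = 0.0782
  s term: (1×0.0372)² = 0.00138
  u term: (-0.5×0.0866)² = 0.00188
  d term: (-1×0.0330)² = 0.00109
Total = 0.0854. Share from p = 0.0782/0.0854 = 0.915.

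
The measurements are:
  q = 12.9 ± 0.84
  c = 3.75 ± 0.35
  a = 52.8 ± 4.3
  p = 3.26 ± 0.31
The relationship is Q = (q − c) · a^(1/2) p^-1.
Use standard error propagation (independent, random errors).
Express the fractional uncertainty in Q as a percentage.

14.3%

Let u = q − c = 9.15. δu = √(δq² + δc²) = √(0.706 + 0.122) = 0.910, so δu/u = 0.0995.
Q is then a monomial in u, a, p:
δQ/Q = √((δu/u)² + (½·δa/a)² + (-1·δp/p)²) = √(0.00989 + 0.00166 + 0.00904) = 0.143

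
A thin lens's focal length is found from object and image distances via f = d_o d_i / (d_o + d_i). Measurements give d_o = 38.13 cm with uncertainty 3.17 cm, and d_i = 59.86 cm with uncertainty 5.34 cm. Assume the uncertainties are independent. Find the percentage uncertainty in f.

6.15%

∂f/∂d_o = (d_i/(d_o+d_i))² = 0.373;  ∂f/∂d_i = (d_o/(d_o+d_i))² = 0.151
δf = √((∂f/∂d_o · δd_o)² + (∂f/∂d_i · δd_i)²) = √(1.40 + 0.654) = 1.43 cm
f = 23.29 cm, so δf/f = 1.43/23.29 = 0.0615.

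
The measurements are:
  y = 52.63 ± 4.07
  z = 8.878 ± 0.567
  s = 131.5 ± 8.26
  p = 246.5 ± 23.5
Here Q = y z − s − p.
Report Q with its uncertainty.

Let w = y·z = 467.2. δw/w = √((1·δy/y)² + (1·δz/z)²) = √(0.00598 + 0.00408) = 0.100, so δw = 46.9.
Q = w − s − p: δQ = √(δw² + δs² + δp²) = √(2200 + 68.2 + 552) = 53.1
Q = 89.25.

89.25 ± 53.1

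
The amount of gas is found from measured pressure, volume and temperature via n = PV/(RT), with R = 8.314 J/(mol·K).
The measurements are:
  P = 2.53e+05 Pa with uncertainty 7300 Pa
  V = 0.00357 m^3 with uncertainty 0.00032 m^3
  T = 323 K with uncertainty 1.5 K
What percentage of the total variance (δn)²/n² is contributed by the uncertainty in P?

(δn/n)² = (1·δP/P)² + (1·δV/V)² + (-1·δT/T)²
  P term: (1×0.0289)² = 0.000833
  V term: (1×0.0896)² = 0.00803
  T term: (-1×0.00464)² = 2.16e-05
Total = 0.00889. Share from P = 0.000833/0.00889 = 0.0937.

9.37%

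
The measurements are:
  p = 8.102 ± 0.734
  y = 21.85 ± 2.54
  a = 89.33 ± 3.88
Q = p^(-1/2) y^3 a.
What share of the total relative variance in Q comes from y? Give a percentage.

(δQ/Q)² = (−½·δp/p)² + (3·δy/y)² + (1·δa/a)²
  p term: (-0.5×0.0906)² = 0.00205
  y term: (3×0.116)² = 0.122
  a term: (1×0.0434)² = 0.00189
Total = 0.126. Share from y = 0.122/0.126 = 0.969.

96.9%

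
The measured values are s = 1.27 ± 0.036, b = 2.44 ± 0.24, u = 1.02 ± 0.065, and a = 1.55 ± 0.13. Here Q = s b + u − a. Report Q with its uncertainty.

Let p = s·b = 3.10. δp/p = √((1·δs/s)² + (1·δb/b)²) = √(0.000804 + 0.00967) = 0.102, so δp = 0.317.
Q = p + u − a: δQ = √(δp² + δu² + δa²) = √(0.101 + 0.00423 + 0.0169) = 0.349
Q = 2.57.

2.57 ± 0.349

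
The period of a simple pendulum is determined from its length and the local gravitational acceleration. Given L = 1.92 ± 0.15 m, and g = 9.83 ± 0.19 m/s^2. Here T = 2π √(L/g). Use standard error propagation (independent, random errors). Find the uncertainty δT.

0.112 s

Since T is a product/quotient, work with relative uncertainties:
  (½·δL/L)² = (0.5×0.0781)² = 0.00153;  (−½·δg/g)² = (-0.5×0.0193)² = 9.34e-05
δT/T = √(0.00162) = 0.0402
T = 2.78 s, so δT = 0.0402 × 2.78 = 0.112 s.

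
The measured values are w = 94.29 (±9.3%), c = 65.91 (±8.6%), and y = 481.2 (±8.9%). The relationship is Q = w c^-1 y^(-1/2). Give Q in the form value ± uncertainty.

Each factor contributes (exponent × relative error)² to (δQ/Q)²:
  (1·δw/w)² = (1×0.0930)² = 0.00865;  (-1·δc/c)² = (-1×0.0860)² = 0.00740;  (−½·δy/y)² = (-0.5×0.0890)² = 0.00198
δQ/Q = √(0.0180) = 0.134
Q = 0.06522, so δQ = 0.134 × 0.06522 = 0.00876.

0.06522 ± 0.00876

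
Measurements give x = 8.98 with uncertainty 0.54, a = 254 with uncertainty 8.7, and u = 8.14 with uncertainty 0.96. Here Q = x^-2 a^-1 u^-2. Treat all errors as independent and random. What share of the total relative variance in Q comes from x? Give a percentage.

(δQ/Q)² = (-2·δx/x)² + (-1·δa/a)² + (-2·δu/u)²
  x term: (-2×0.0601)² = 0.0145
  a term: (-1×0.0343)² = 0.00117
  u term: (-2×0.118)² = 0.0556
Total = 0.0713. Share from x = 0.0145/0.0713 = 0.203.

20.3%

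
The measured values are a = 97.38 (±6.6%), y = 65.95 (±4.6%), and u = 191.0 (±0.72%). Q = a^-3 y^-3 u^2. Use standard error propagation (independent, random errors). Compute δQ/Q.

Products/powers → add relative errors in quadrature, weighted by exponent:
  (-3·δa/a)² = (-3×0.0660)² = 0.0392;  (-3·δy/y)² = (-3×0.0460)² = 0.0190;  (2·δu/u)² = (2×0.00720)² = 0.000207
δQ/Q = √(0.0585) = 0.242

0.242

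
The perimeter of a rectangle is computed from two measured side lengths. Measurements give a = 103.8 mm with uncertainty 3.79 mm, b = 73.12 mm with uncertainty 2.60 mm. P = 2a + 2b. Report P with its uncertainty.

353.8 ± 9.19 mm

Each term contributes (cᵢ δxᵢ)² to (δP)²:
  (2·δa)² = 57.5;  (2·δb)² = 27.0
δP = √(84.5) = 9.19 mm
P = 353.8 mm.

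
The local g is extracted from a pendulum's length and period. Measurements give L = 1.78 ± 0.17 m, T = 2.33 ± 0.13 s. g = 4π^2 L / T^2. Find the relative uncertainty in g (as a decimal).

Relative error in a monomial: (δg/g)² = Σ (nᵢ · δxᵢ/xᵢ)².
  (1·δL/L)² = (1×0.0955)² = 0.00912;  (-2·δT/T)² = (-2×0.0558)² = 0.0125
δg/g = √(0.0216) = 0.147

0.147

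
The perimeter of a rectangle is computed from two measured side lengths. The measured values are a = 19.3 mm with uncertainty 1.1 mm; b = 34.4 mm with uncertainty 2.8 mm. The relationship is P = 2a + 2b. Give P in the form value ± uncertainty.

Each term contributes (cᵢ δxᵢ)² to (δP)²:
  (2·δa)² = 4.84;  (2·δb)² = 31.4
δP = √(36.2) = 6.02 mm
P = 107 mm.

107 ± 6.02 mm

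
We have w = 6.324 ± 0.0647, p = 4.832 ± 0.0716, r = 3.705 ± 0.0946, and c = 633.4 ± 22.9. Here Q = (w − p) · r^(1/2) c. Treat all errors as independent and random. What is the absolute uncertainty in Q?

137

Let u = w − p = 1.492. δu = √(δw² + δp²) = √(0.00419 + 0.00513) = 0.0965, so δu/u = 0.0647.
Q is then a monomial in u, r, c:
δQ/Q = √((δu/u)² + (½·δr/r)² + (1·δc/c)²) = √(0.00418 + 0.000163 + 0.00131) = 0.0752
Q = 1819, so δQ = 0.0752 × 1819 = 137.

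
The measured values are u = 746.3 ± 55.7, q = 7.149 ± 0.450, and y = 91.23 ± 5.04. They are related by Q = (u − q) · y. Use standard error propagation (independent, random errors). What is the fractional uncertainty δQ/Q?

Let w = u − q = 739.2. δw = √(δu² + δq²) = √(3100 + 0.203) = 55.7, so δw/w = 0.0754.
Q is then a monomial in w, y:
δQ/Q = √((δw/w)² + (1·δy/y)²) = √(0.00568 + 0.00305) = 0.0934

0.0934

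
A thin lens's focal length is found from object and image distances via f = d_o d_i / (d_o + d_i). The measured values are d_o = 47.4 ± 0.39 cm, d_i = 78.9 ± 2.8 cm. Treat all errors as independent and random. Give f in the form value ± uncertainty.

∂f/∂d_o = (d_i/(d_o+d_i))² = 0.390;  ∂f/∂d_i = (d_o/(d_o+d_i))² = 0.141
δf = √((∂f/∂d_o · δd_o)² + (∂f/∂d_i · δd_i)²) = √(0.0232 + 0.156) = 0.423 cm
f = 29.6 cm.

29.6 ± 0.423 cm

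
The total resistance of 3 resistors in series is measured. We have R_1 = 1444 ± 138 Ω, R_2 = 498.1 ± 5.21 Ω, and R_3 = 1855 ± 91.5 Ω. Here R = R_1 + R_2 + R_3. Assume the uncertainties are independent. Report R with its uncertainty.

R is a linear combination, so absolute uncertainties add in quadrature:
  (δR_1)² = 19000;  (δR_2)² = 27.1;  (δR_3)² = 8370
δR = √(27400) = 166 Ω
R = 3797 Ω.

3797 ± 166 Ω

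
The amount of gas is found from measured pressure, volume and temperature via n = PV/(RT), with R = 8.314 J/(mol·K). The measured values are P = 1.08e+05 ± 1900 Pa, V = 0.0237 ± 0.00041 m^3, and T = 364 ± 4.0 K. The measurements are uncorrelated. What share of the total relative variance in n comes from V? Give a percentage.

41.0%

(δn/n)² = (1·δP/P)² + (1·δV/V)² + (-1·δT/T)²
  P term: (1×0.0176)² = 0.000309
  V term: (1×0.0173)² = 0.000299
  T term: (-1×0.0110)² = 0.000121
Total = 0.000730. Share from V = 0.000299/0.000730 = 0.410.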